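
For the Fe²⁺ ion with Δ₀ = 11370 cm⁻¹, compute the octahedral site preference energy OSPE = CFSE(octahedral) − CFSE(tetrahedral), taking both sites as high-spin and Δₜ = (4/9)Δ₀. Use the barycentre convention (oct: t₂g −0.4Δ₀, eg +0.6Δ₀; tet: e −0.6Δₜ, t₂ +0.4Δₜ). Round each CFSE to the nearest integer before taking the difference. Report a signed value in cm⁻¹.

-1516

Group 8 minus oxidation state +2 gives a d⁶ configuration for Fe²⁺.
Octahedral high-spin t2g^4 e_g^2: CFSE = -0.4 × 11370 = -4548 cm⁻¹.
In a tetrahedral site the filling is e^3 t2^3: CFSE(tet) = -0.6Δₜ = -0.6 × (4/9)(11370) = -3032 cm⁻¹.
Subtracting, OSPE = -4548 − (-3032) = -1516 cm⁻¹.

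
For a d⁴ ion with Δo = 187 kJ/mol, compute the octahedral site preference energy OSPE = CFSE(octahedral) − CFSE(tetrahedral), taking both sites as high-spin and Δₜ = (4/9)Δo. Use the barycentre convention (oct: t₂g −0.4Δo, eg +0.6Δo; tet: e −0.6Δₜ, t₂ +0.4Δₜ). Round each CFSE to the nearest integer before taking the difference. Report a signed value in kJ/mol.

In an octahedral site d⁴ (HS) is t2g^3 e_g^1, giving CFSE(oct) = -0.6Δo = -112 kJ/mol.
Tetrahedral: e^2 t2^2, CFSE = 2(−0.6) + 2(+0.4) = -0.4Δₜ = -0.4 × (4/9) × 187 = -33 kJ/mol.
OSPE = -112 − (-33) = -79 kJ/mol.

-79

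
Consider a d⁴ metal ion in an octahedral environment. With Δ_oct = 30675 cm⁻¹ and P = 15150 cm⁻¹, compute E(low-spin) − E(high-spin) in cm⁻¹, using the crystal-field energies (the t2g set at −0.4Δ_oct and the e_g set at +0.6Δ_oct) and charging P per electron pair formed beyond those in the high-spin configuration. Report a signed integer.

High-spin d⁴ fills as t2g^3 e_g^1 with CFSE 3(−0.4) + 1(+0.6) = -0.6Δ_oct = -18405 cm⁻¹.
For low-spin the configuration is t2g^4 e_g^0: orbital energy -1.6 × 30675 = -49080 cm⁻¹, and 1 additional pair relative to high-spin adds 15150 cm⁻¹, giving -33930 cm⁻¹.
The difference is -33930 − (-18405) = -15525 cm⁻¹, so low-spin lies lower.

-15525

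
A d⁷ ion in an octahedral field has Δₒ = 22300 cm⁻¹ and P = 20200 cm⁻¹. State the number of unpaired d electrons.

With Δₒ > P the complex is low-spin.
Configuration: t₂g⁶ eg¹.
Unpaired electrons: 1.

1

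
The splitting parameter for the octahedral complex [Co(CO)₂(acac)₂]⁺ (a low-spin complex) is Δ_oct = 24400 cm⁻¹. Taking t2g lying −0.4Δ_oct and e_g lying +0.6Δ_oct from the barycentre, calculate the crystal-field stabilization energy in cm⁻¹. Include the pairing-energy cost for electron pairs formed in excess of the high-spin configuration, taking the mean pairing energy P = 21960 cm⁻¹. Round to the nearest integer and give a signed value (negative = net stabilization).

Ligand charges: 2×(+0) from CO and 2×(-1) from acac⁻ sum to -2; with overall charge +1, Co is +3.
Co sits in group 9; removing 3 electrons leaves Co³⁺ with 9 − 3 = 6 d electrons.
Configuration: t2g^6 e_g^0.
The orbital stabilization is -2.4Δ_oct = -2.4 × 24400 = -58560 cm⁻¹.
Pairing penalty: 3 pairs vs 1 in the high-spin reference → 2 extra × P = 43920 cm⁻¹.
Net CFSE = -58560 + 43920 = -14640 cm⁻¹.

-14640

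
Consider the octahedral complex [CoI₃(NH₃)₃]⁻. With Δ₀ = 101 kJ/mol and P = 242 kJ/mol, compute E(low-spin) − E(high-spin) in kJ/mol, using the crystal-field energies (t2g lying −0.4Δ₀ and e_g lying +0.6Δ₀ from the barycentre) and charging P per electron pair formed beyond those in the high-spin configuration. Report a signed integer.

141

Ligand charges: 3×(-1) from I⁻ and 3×(+0) from NH₃ sum to -3; with overall charge -1, Co is +2.
Co is in group 9, so Co²⁺ is d⁷ (9 − 2 = 7).
High-spin: t2g^5 e_g^2, CFSE = -0.8Δ₀ = -81 kJ/mol.
Low-spin: t2g^6 e_g^1, orbital CFSE = -1.8Δ₀ = -182 kJ/mol; plus 1 excess pair × P = +242 kJ/mol; total 60 kJ/mol.
Thus E(LS) − E(HS) = 141 kJ/mol.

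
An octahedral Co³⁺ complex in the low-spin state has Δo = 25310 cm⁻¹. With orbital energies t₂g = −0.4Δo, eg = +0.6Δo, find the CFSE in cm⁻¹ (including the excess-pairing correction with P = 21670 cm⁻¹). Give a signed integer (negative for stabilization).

-17404

Co sits in group 9; removing 3 electrons leaves Co³⁺ with 9 − 3 = 6 d electrons.
The d⁶ electrons fill as t₂g⁶ eg⁰.
Orbital CFSE = 6(-0.4) + 0(0.6) = -2.4Δo = -2.4 × 25310 = -60744 cm⁻¹.
Relative to high-spin t₂g⁴ eg² (1 paired), the low-spin configuration has 2 additional pairs, contributing +2 × 21670 = +43340 cm⁻¹.
Net CFSE = -60744 + 43340 = -17404 cm⁻¹.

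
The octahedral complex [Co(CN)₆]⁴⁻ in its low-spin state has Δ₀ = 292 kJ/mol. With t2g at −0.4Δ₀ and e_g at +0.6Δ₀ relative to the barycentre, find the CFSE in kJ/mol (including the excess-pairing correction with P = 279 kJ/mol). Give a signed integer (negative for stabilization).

-247

Each CN⁻ contributes -1; 6 × (-1) = -6. With overall charge -4, Co is in the +2 oxidation state.
Group 9 minus oxidation state +2 gives a d⁷ configuration for Co²⁺.
Electron filling gives t2g^6 e_g^1.
The orbital stabilization is -1.8Δ₀ = -1.8 × 292 = -526 kJ/mol.
High-spin d⁷ would be t2g^5 e_g^2 with 2 pairs; low-spin has 3, so 1 excess pair costs +1P = +279 kJ/mol.
Combining: -526 + 279 = -247 kJ/mol.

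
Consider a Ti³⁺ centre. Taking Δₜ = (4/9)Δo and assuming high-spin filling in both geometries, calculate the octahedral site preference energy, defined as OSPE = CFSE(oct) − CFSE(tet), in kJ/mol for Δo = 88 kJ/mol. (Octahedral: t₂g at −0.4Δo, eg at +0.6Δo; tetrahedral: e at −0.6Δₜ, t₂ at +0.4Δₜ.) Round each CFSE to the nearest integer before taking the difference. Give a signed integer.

-12

Group 4 minus oxidation state +3 gives a d¹ configuration for Ti³⁺.
Octahedral high-spin t₂g¹ eg⁰: CFSE = -0.4 × 88 = -35 kJ/mol.
Tetrahedral e¹ t₂⁰ gives -0.6Δₜ = -0.6 × (4/9) × 88 = -23 kJ/mol.
OSPE = CFSE(oct) − CFSE(tet) = -35 − (-23) = -12 kJ/mol.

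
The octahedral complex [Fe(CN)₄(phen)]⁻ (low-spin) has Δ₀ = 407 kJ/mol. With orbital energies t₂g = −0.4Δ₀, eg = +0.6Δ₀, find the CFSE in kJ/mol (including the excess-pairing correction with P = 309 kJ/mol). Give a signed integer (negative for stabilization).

-196

Ligand charges: 4×(-1) from CN⁻ and 1×(+0) from phen sum to -4; with overall charge -1, Fe is +3.
Fe sits in group 8; removing 3 electrons leaves Fe³⁺ with 8 − 3 = 5 d electrons.
Configuration: t₂g⁵ eg⁰.
The orbital stabilization is -2.0Δ₀ = -2.0 × 407 = -814 kJ/mol.
Relative to high-spin t₂g³ eg² (0 paired), the low-spin configuration has 2 additional pairs, contributing +2 × 309 = +618 kJ/mol.
Combining: -814 + 618 = -196 kJ/mol.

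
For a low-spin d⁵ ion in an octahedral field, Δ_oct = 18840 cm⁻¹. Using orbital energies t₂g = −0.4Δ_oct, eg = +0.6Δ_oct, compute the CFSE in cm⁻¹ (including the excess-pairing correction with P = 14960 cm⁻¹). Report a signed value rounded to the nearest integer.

Electron filling gives t₂g⁵ eg⁰.
CFSE(orbital) = 5×(-0.4Δ_oct) + 0×(0.6Δ_oct) = -2.0Δ_oct; with Δ_oct = 18840 cm⁻¹ that is -37680 cm⁻¹.
Relative to high-spin t₂g³ eg² (0 paired), the low-spin configuration has 2 additional pairs, contributing +2 × 14960 = +29920 cm⁻¹.
Combining: -37680 + 29920 = -7760 cm⁻¹.

-7760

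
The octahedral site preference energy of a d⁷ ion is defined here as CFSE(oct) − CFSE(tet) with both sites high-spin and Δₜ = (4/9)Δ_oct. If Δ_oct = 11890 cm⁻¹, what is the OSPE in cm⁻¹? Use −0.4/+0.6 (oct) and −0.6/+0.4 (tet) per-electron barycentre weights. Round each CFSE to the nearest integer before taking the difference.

Octahedral high-spin t₂g⁵ eg²: CFSE = -0.8 × 11890 = -9512 cm⁻¹.
Tetrahedral: e⁴ t₂³, CFSE = 4(−0.6) + 3(+0.4) = -1.2Δₜ = -1.2 × (4/9) × 11890 = -6341 cm⁻¹.
OSPE = CFSE(oct) − CFSE(tet) = -9512 − (-6341) = -3171 cm⁻¹.

-3171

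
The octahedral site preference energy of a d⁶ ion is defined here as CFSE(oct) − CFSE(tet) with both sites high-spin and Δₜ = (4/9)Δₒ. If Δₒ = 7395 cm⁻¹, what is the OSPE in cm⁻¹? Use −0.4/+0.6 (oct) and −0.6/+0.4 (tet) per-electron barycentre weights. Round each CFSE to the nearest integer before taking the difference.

-986

In an octahedral site d⁶ (HS) is t2g^4 e_g^2, giving CFSE(oct) = -0.4Δₒ = -2958 cm⁻¹.
In a tetrahedral site the filling is e^3 t2^3: CFSE(tet) = -0.6Δₜ = -0.6 × (4/9)(7395) = -1972 cm⁻¹.
OSPE = -2958 − (-1972) = -986 cm⁻¹.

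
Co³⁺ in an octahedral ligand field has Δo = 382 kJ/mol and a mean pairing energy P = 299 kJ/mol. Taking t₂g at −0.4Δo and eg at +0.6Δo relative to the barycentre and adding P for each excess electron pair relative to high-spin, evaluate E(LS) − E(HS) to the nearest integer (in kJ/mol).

Group 9 minus oxidation state +3 gives a d⁶ configuration for Co³⁺.
In the high-spin limit (t₂g⁴ eg²) the orbital term is -0.4Δo = -153 kJ/mol, with no excess pairing.
Low-spin t₂g⁶ eg⁰ gives -2.4Δo = -917 kJ/mol, but forming 2 extra pairs costs 2P = 598 kJ/mol, so E(LS) = -917 + 598 = -319 kJ/mol.
E(LS) − E(HS) = -319 − (-153) = -166 kJ/mol.

-166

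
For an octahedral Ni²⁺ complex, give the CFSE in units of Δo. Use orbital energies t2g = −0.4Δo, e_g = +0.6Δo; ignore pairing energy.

Group 10 minus oxidation state +2 gives a d⁸ configuration for Ni²⁺.
Configuration: t2g^6 e_g^2.
CFSE = 6(-0.4Δo) + 2(0.6Δo) = -2.4Δo + 1.2Δo = -1.2Δo.

-1.2 Δo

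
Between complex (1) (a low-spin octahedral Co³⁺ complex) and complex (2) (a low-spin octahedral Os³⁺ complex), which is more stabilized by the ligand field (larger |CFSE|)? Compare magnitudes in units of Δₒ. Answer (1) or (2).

(1)

(1): Co³⁺: group 9, so d-count = 9 − 3 = 6; t₂g⁶ eg⁰, CFSE = -2.4Δₒ.
(2): Os sits in group 8; removing 3 electrons leaves Os³⁺ with 8 − 3 = 5 d electrons; t2g^5 e_g^0, CFSE = -2.0Δₒ.
So (1) has the larger |CFSE|.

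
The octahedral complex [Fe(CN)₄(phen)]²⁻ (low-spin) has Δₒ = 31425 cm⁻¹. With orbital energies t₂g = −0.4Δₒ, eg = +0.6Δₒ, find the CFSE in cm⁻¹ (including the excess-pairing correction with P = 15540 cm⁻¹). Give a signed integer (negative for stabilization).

-44340

Ligand charges: 4×(-1) from CN⁻ and 1×(+0) from phen sum to -4; with overall charge -2, Fe is +2.
Group 8 minus oxidation state +2 gives a d⁶ configuration for Fe²⁺.
The d⁶ electrons fill as t₂g⁶ eg⁰.
CFSE(orbital) = 6×(-0.4Δₒ) + 0×(0.6Δₒ) = -2.4Δₒ; with Δₒ = 31425 cm⁻¹ that is -75420 cm⁻¹.
Pairing penalty: 3 pairs vs 1 in the high-spin reference → 2 extra × P = 31080 cm⁻¹.
Net CFSE = -75420 + 31080 = -44340 cm⁻¹.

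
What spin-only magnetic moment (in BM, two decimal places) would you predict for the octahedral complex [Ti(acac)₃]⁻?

Each acac⁻ contributes -1; 3 × (-1) = -3. With overall charge -1, Ti is in the +2 oxidation state.
Ti sits in group 4; removing 2 electrons leaves Ti²⁺ with 4 − 2 = 2 d electrons.
For octahedral d² the high- and low-spin configurations coincide.
Configuration: t₂g² eg⁰ → 2 unpaired electrons.
μ(spin-only) = √[2(2+2)] = √8 ≈ 2.83 BM.

2.83 BM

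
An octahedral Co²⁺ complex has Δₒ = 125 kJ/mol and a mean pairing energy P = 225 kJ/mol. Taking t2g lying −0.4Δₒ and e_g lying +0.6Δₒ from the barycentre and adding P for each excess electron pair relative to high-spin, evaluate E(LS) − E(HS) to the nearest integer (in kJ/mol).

Group 9 minus oxidation state +2 gives a d⁷ configuration for Co²⁺.
In the high-spin limit (t2g^5 e_g^2) the orbital term is -0.8Δₒ = -100 kJ/mol, with no excess pairing.
For low-spin the configuration is t2g^6 e_g^1: orbital energy -1.8 × 125 = -225 kJ/mol, and 1 additional pair relative to high-spin adds 225 kJ/mol, giving 0 kJ/mol.
E(LS) − E(HS) = 0 − (-100) = 100 kJ/mol.

100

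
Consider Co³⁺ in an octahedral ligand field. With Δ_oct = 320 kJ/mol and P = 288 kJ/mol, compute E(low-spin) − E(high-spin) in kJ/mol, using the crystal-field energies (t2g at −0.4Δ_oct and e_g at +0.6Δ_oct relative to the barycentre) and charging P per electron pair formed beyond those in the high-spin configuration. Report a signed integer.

-64

Co³⁺: group 9, so d-count = 9 − 3 = 6.
High-spin d⁶ fills as t2g^4 e_g^2 with CFSE 4(−0.4) + 2(+0.6) = -0.4Δ_oct = -128 kJ/mol.
Low-spin: t2g^6 e_g^0, orbital CFSE = -2.4Δ_oct = -768 kJ/mol; plus 2 excess pairs × P = +576 kJ/mol; total -192 kJ/mol.
The difference is -192 − (-128) = -64 kJ/mol, so low-spin lies lower.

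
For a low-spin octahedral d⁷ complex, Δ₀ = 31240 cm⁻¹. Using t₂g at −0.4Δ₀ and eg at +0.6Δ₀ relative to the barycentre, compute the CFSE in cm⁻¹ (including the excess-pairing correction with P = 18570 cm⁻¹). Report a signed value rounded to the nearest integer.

Configuration: t₂g⁶ eg¹.
CFSE(orbital) = 6×(-0.4Δ₀) + 1×(0.6Δ₀) = -1.8Δ₀; with Δ₀ = 31240 cm⁻¹ that is -56232 cm⁻¹.
Pairing penalty: 3 pairs vs 2 in the high-spin reference → 1 extra × P = 18570 cm⁻¹.
Net CFSE = -56232 + 18570 = -37662 cm⁻¹.

-37662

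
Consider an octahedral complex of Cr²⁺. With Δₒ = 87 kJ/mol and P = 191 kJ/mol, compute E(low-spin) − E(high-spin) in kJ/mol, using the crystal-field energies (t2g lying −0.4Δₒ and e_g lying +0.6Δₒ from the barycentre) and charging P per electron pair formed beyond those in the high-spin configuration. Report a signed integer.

Cr sits in group 6; removing 2 electrons leaves Cr²⁺ with 6 − 2 = 4 d electrons.
High-spin d⁴ fills as t2g^3 e_g^1 with CFSE 3(−0.4) + 1(+0.6) = -0.6Δₒ = -52 kJ/mol.
For low-spin the configuration is t2g^4 e_g^0: orbital energy -1.6 × 87 = -139 kJ/mol, and 1 additional pair relative to high-spin adds 191 kJ/mol, giving 52 kJ/mol.
Thus E(LS) − E(HS) = 104 kJ/mol.

104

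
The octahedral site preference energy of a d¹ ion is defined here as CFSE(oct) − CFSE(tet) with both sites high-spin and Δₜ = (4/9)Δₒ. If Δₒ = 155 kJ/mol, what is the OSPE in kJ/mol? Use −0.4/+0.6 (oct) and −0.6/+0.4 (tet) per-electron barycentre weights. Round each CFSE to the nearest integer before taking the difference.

-21

Octahedral (high-spin): t2g^1 e_g^0, CFSE = 1(−0.4) + 0(+0.6) = -0.4Δₒ = -0.4 × 155 = -62 kJ/mol.
Tetrahedral: e^1 t2^0, CFSE = 1(−0.6) + 0(+0.4) = -0.6Δₜ = -0.6 × (4/9) × 155 = -41 kJ/mol.
Subtracting, OSPE = -62 − (-41) = -21 kJ/mol.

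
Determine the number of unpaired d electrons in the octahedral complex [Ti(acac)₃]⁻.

Each acac⁻ contributes -1; 3 × (-1) = -3. With overall charge -1, Ti is in the +2 oxidation state.
Group 4 minus oxidation state +2 gives a d² configuration for Ti²⁺.
Configuration: t2g^2 e_g^0, giving 2 unpaired electrons.

2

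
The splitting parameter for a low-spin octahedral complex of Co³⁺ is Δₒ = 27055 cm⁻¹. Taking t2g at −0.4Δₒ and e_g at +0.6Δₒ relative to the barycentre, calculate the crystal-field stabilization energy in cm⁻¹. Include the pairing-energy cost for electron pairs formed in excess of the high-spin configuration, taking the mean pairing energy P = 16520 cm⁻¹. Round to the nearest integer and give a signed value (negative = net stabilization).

-31892

Co is in group 9, so Co³⁺ is d⁶ (9 − 3 = 6).
The d⁶ electrons fill as t2g^6 e_g^0.
Orbital CFSE = 6(-0.4) + 0(0.6) = -2.4Δₒ = -2.4 × 27055 = -64932 cm⁻¹.
High-spin d⁶ would be t2g^4 e_g^2 with 1 pair; low-spin has 3, so 2 excess pairs cost +2P = +33040 cm⁻¹.
Net CFSE = -64932 + 33040 = -31892 cm⁻¹.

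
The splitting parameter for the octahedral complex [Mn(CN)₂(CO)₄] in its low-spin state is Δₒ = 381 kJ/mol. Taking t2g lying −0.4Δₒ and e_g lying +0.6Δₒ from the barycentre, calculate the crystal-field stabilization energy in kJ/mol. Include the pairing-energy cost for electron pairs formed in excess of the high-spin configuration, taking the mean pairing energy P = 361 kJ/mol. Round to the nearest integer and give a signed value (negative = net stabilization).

Ligand charges: 2×(-1) from CN⁻ and 4×(+0) from CO sum to -2; with overall charge +0, Mn is +2.
Mn sits in group 7; removing 2 electrons leaves Mn²⁺ with 7 − 2 = 5 d electrons.
Configuration: t2g^5 e_g^0.
The orbital stabilization is -2.0Δₒ = -2.0 × 381 = -762 kJ/mol.
High-spin d⁵ would be t2g^3 e_g^2 with 0 pairs; low-spin has 2, so 2 excess pairs cost +2P = +722 kJ/mol.
Net CFSE = -762 + 722 = -40 kJ/mol.

-40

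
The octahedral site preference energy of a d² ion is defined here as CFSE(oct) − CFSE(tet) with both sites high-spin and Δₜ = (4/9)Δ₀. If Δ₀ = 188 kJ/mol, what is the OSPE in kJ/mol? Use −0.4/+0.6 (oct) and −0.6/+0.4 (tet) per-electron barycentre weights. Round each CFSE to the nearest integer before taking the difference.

-50

Octahedral high-spin t2g^2 e_g^0: CFSE = -0.8 × 188 = -150 kJ/mol.
In a tetrahedral site the filling is e^2 t2^0: CFSE(tet) = -1.2Δₜ = -1.2 × (4/9)(188) = -100 kJ/mol.
Subtracting, OSPE = -150 − (-100) = -50 kJ/mol.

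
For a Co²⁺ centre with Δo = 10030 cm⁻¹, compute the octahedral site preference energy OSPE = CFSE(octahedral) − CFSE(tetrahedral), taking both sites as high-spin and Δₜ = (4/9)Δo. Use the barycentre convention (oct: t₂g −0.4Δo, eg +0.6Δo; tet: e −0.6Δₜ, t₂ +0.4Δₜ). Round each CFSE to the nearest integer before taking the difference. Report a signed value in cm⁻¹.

Co²⁺: group 9, so d-count = 9 − 2 = 7.
Octahedral (high-spin): t2g^5 e_g^2, CFSE = 5(−0.4) + 2(+0.6) = -0.8Δo = -0.8 × 10030 = -8024 cm⁻¹.
Tetrahedral e^4 t2^3 gives -1.2Δₜ = -1.2 × (4/9) × 10030 = -5349 cm⁻¹.
Subtracting, OSPE = -8024 − (-5349) = -2675 cm⁻¹.

-2675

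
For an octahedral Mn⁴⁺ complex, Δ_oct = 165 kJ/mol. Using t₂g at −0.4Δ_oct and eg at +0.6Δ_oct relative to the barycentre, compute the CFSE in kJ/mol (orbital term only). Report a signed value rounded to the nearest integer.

Mn is in group 7, so Mn⁴⁺ is d³ (7 − 4 = 3).
For octahedral d³ the high- and low-spin configurations coincide.
Electron filling gives t₂g³ eg⁰.
Orbital CFSE = 3(-0.4) + 0(0.6) = -1.2Δ_oct = -1.2 × 165 = -198 kJ/mol.

-198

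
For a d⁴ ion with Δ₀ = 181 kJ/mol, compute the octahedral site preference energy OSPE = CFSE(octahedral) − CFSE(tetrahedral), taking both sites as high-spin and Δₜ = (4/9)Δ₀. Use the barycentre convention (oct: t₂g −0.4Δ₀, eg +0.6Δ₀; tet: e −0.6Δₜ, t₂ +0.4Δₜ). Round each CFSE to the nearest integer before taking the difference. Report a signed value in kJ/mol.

Octahedral high-spin t2g^3 e_g^1: CFSE = -0.6 × 181 = -109 kJ/mol.
Tetrahedral: e^2 t2^2, CFSE = 2(−0.6) + 2(+0.4) = -0.4Δₜ = -0.4 × (4/9) × 181 = -32 kJ/mol.
OSPE = -109 − (-32) = -77 kJ/mol.

-77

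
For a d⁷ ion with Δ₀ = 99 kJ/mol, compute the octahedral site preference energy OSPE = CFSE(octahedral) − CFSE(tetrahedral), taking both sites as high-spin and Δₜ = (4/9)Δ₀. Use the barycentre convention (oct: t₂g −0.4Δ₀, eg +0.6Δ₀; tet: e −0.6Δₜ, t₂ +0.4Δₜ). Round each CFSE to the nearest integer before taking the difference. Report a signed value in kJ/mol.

In an octahedral site d⁷ (HS) is t₂g⁵ eg², giving CFSE(oct) = -0.8Δ₀ = -79 kJ/mol.
Tetrahedral: e⁴ t₂³, CFSE = 4(−0.6) + 3(+0.4) = -1.2Δₜ = -1.2 × (4/9) × 99 = -53 kJ/mol.
OSPE = CFSE(oct) − CFSE(tet) = -79 − (-53) = -26 kJ/mol.

-26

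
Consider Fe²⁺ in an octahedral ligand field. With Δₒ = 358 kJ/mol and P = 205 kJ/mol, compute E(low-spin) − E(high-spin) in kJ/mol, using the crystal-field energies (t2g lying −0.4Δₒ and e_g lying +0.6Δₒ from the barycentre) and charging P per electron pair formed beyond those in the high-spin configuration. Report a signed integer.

Fe²⁺: group 8, so d-count = 8 − 2 = 6.
In the high-spin limit (t2g^4 e_g^2) the orbital term is -0.4Δₒ = -143 kJ/mol, with no excess pairing.
Low-spin: t2g^6 e_g^0, orbital CFSE = -2.4Δₒ = -859 kJ/mol; plus 2 excess pairs × P = +410 kJ/mol; total -449 kJ/mol.
Thus E(LS) − E(HS) = -306 kJ/mol.

-306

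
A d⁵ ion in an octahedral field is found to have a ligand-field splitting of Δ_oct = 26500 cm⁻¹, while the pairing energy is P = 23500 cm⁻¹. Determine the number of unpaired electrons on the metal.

1

Since Δ_oct = 26500 cm⁻¹ > P = 23500 cm⁻¹, the complex adopts the low-spin configuration.
Configuration: t₂g⁵ eg⁰.
Unpaired electrons: 1.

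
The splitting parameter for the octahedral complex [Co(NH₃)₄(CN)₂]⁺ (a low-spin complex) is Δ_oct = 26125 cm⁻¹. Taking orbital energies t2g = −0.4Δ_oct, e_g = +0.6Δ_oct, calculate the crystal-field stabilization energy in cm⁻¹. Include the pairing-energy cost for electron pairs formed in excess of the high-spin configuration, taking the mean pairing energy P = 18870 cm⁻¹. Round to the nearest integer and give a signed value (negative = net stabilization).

Ligand charges: 4×(+0) from NH₃ and 2×(-1) from CN⁻ sum to -2; with overall charge +1, Co is +3.
Co sits in group 9; removing 3 electrons leaves Co³⁺ with 9 − 3 = 6 d electrons.
The d⁶ electrons fill as t2g^6 e_g^0.
Orbital CFSE = 6(-0.4) + 0(0.6) = -2.4Δ_oct = -2.4 × 26125 = -62700 cm⁻¹.
High-spin d⁶ would be t2g^4 e_g^2 with 1 pair; low-spin has 3, so 2 excess pairs cost +2P = +37740 cm⁻¹.
Combining: -62700 + 37740 = -24960 cm⁻¹.

-24960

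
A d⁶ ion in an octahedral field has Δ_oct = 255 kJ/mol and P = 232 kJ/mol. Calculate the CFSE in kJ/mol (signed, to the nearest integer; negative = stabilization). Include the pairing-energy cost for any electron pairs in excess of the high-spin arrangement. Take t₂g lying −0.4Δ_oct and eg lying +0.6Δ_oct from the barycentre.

-148

Since Δ_oct = 255 kJ/mol > P = 232 kJ/mol, the complex adopts the low-spin configuration.
That gives t₂g⁶ eg⁰.
Orbital CFSE = -2.4Δ_oct = -2.4 × 255 = -612 kJ/mol.
Excess pairs vs high-spin: 3 − 1 = 2; pairing cost = +464 kJ/mol.
Net CFSE = -612 + 464 = -148 kJ/mol.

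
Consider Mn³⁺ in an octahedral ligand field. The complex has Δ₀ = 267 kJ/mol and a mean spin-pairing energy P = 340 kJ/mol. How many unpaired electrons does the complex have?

4

Group 7 minus oxidation state +3 gives a d⁴ configuration for Mn³⁺.
Δ₀ < P, so pairing is avoided: the ground state is high-spin.
Filling d⁴ accordingly: t₂g³ eg¹.
Unpaired electrons: 4.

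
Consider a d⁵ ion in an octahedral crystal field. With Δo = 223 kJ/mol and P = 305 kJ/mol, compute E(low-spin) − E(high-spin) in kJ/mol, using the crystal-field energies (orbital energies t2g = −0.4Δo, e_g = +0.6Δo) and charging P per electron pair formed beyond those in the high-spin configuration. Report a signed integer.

High-spin: t2g^3 e_g^2, CFSE = 0.0Δo = 0 kJ/mol.
Low-spin: t2g^5 e_g^0, orbital CFSE = -2.0Δo = -446 kJ/mol; plus 2 excess pairs × P = +610 kJ/mol; total 164 kJ/mol.
The difference is 164 − (0) = 164 kJ/mol, so high-spin lies lower.

164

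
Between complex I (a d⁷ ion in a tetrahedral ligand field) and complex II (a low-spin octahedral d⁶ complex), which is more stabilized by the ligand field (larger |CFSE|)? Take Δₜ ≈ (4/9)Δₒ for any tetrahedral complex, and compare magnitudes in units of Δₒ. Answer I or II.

II

I: Tetrahedral splitting is small, so the complex is high-spin; e^4 t2^3, CFSE = -1.2Δₜ ≈ -0.53Δₒ.
II: t₂g⁶ eg⁰, CFSE = -2.4Δₒ.
So II has the larger |CFSE|.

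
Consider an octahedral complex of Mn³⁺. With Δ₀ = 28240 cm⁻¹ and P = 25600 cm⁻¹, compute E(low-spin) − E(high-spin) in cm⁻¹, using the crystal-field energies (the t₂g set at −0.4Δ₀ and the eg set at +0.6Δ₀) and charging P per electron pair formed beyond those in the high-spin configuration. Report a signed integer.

-2640

Group 7 minus oxidation state +3 gives a d⁴ configuration for Mn³⁺.
In the high-spin limit (t₂g³ eg¹) the orbital term is -0.6Δ₀ = -16944 cm⁻¹, with no excess pairing.
Low-spin: t₂g⁴ eg⁰, orbital CFSE = -1.6Δ₀ = -45184 cm⁻¹; plus 1 excess pair × P = +25600 cm⁻¹; total -19584 cm⁻¹.
E(LS) − E(HS) = -19584 − (-16944) = -2640 cm⁻¹.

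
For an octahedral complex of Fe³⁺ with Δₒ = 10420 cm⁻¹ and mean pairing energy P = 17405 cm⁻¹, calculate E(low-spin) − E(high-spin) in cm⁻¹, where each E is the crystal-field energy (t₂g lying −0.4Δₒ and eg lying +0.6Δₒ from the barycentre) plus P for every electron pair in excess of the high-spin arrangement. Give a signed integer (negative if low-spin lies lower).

13970

Fe is in group 8, so Fe³⁺ is d⁵ (8 − 3 = 5).
In the high-spin limit (t₂g³ eg²) the orbital term is 0.0Δₒ = 0 cm⁻¹, with no excess pairing.
Low-spin: t₂g⁵ eg⁰, orbital CFSE = -2.0Δₒ = -20840 cm⁻¹; plus 2 excess pairs × P = +34810 cm⁻¹; total 13970 cm⁻¹.
E(LS) − E(HS) = 13970 − (0) = 13970 cm⁻¹.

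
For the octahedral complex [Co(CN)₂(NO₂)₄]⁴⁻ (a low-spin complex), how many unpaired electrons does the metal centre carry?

Ligand charges: 2×(-1) from CN⁻ and 4×(-1) from NO₂⁻ sum to -6; with overall charge -4, Co is +2.
Group 9 minus oxidation state +2 gives a d⁷ configuration for Co²⁺.
Configuration: t2g^6 e_g^1, giving 1 unpaired electron.

1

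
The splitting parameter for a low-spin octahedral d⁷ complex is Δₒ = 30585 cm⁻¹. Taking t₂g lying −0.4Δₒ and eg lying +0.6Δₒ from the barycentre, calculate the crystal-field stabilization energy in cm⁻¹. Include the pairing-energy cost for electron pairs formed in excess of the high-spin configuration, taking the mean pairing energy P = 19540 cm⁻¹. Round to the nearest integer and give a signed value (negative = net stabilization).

-35513

Electron filling gives t₂g⁶ eg¹.
The orbital stabilization is -1.8Δₒ = -1.8 × 30585 = -55053 cm⁻¹.
High-spin d⁷ would be t₂g⁵ eg² with 2 pairs; low-spin has 3, so 1 excess pair costs +1P = +19540 cm⁻¹.
Net CFSE = -55053 + 19540 = -35513 cm⁻¹.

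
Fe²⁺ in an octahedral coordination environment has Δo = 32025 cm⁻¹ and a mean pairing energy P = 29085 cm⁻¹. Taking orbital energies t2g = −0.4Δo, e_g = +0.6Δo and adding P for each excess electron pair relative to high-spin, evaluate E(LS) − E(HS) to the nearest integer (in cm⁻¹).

-5880

Group 8 minus oxidation state +2 gives a d⁶ configuration for Fe²⁺.
High-spin: t2g^4 e_g^2, CFSE = -0.4Δo = -12810 cm⁻¹.
Low-spin t2g^6 e_g^0 gives -2.4Δo = -76860 cm⁻¹, but forming 2 extra pairs costs 2P = 58170 cm⁻¹, so E(LS) = -76860 + 58170 = -18690 cm⁻¹.
Thus E(LS) − E(HS) = -5880 cm⁻¹.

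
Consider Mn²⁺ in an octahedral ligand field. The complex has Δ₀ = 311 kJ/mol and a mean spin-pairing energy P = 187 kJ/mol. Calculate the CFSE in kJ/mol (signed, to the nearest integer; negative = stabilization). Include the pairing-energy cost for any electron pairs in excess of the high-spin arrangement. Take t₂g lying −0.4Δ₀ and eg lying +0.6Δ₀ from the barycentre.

-248

Group 7 minus oxidation state +2 gives a d⁵ configuration for Mn²⁺.
Since Δ₀ = 311 kJ/mol > P = 187 kJ/mol, the complex adopts the low-spin configuration.
Filling d⁵ accordingly: t₂g⁵ eg⁰.
Orbital CFSE = -2.0Δ₀ = -2.0 × 311 = -622 kJ/mol.
Excess pairs vs high-spin: 2 − 0 = 2; pairing cost = +374 kJ/mol.
Net CFSE = -622 + 374 = -248 kJ/mol.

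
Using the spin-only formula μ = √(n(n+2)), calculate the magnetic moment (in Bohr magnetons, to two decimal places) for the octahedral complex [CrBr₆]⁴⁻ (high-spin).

4.90 Bohr magnetons

Each Br⁻ contributes -1; 6 × (-1) = -6. With overall charge -4, Cr is in the +2 oxidation state.
Group 6 minus oxidation state +2 gives a d⁴ configuration for Cr²⁺.
Configuration: t₂g³ eg¹ → 4 unpaired electrons.
μ(spin-only) = √[4(4+2)] = √24 ≈ 4.90 Bohr magnetons.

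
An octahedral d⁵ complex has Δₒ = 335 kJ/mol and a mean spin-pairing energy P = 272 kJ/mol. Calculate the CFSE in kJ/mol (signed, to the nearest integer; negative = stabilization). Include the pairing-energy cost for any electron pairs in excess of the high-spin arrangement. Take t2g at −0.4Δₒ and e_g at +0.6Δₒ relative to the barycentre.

-126

Since Δₒ = 335 kJ/mol > P = 272 kJ/mol, the complex adopts the low-spin configuration.
Configuration: t2g^5 e_g^0.
Orbital CFSE = -2.0Δₒ = -2.0 × 335 = -670 kJ/mol.
Excess pairs vs high-spin: 2 − 0 = 2; pairing cost = +544 kJ/mol.
Net CFSE = -670 + 544 = -126 kJ/mol.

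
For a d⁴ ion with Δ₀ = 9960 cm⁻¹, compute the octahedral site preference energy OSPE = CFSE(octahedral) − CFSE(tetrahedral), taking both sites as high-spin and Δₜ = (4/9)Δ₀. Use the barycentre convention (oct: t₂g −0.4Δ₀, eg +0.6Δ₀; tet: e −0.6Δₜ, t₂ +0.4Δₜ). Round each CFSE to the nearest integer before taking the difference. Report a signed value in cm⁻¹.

-4205

Octahedral (high-spin): t₂g³ eg¹, CFSE = 3(−0.4) + 1(+0.6) = -0.6Δ₀ = -0.6 × 9960 = -5976 cm⁻¹.
Tetrahedral e² t₂² gives -0.4Δₜ = -0.4 × (4/9) × 9960 = -1771 cm⁻¹.
OSPE = -5976 − (-1771) = -4205 cm⁻¹.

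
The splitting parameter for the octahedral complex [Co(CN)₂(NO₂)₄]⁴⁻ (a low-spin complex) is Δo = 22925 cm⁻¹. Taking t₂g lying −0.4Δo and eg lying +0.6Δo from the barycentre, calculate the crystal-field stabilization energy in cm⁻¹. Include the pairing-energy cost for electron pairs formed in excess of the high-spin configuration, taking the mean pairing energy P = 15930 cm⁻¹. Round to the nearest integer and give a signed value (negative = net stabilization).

-25335

Ligand charges: 2×(-1) from CN⁻ and 4×(-1) from NO₂⁻ sum to -6; with overall charge -4, Co is +2.
Co²⁺: group 9, so d-count = 9 − 2 = 7.
The d⁷ electrons fill as t₂g⁶ eg¹.
The orbital stabilization is -1.8Δo = -1.8 × 22925 = -41265 cm⁻¹.
High-spin d⁷ would be t₂g⁵ eg² with 2 pairs; low-spin has 3, so 1 excess pair costs +1P = +15930 cm⁻¹.
Combining: -41265 + 15930 = -25335 cm⁻¹.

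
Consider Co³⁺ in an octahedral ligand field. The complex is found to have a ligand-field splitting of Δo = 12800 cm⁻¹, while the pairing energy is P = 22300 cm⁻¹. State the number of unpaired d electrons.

4

Co sits in group 9; removing 3 electrons leaves Co³⁺ with 9 − 3 = 6 d electrons.
With Δo < P the complex is high-spin.
That gives t₂g⁴ eg².
Unpaired electrons: 4.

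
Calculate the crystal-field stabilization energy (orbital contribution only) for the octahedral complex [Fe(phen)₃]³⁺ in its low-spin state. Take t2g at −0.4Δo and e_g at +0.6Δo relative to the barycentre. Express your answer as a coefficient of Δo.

-2.0 Δo

phen is neutral, so the +3 overall charge sits on Fe: oxidation state +3.
Fe sits in group 8; removing 3 electrons leaves Fe³⁺ with 8 − 3 = 5 d electrons.
Configuration: t2g^5 e_g^0.
CFSE = 5(-0.4Δo) + 0(0.6Δo) = -2.0Δo + 0.0Δo = -2.0Δo.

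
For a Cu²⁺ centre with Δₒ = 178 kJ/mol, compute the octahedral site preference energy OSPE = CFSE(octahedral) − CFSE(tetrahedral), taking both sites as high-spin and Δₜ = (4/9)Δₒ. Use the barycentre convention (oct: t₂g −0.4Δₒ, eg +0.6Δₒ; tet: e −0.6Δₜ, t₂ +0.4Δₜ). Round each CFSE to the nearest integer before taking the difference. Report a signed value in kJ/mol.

Cu²⁺: group 11, so d-count = 11 − 2 = 9.
Octahedral (high-spin): t₂g⁶ eg³, CFSE = 6(−0.4) + 3(+0.6) = -0.6Δₒ = -0.6 × 178 = -107 kJ/mol.
Tetrahedral e⁴ t₂⁵ gives -0.4Δₜ = -0.4 × (4/9) × 178 = -32 kJ/mol.
Subtracting, OSPE = -107 − (-32) = -75 kJ/mol.

-75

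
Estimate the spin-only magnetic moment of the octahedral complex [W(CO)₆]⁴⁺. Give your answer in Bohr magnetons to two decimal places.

2.83 Bohr magnetons

CO is neutral, so the +4 overall charge sits on W: oxidation state +4.
W⁴⁺: group 6, so d-count = 6 − 4 = 2.
For octahedral d² the high- and low-spin configurations coincide.
Configuration: t₂g² eg⁰ → 2 unpaired electrons.
μ(spin-only) = √[2(2+2)] = √8 ≈ 2.83 Bohr magnetons.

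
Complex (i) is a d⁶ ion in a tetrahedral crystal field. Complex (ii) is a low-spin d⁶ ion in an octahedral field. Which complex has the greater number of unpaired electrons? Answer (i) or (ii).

(i)

(i): Tetrahedral splitting is small, so the complex is high-spin; e^3 t2^3 → 4 unpaired.
(ii): t2g^6 e_g^0 → 0 unpaired.
So (i) has more unpaired electrons.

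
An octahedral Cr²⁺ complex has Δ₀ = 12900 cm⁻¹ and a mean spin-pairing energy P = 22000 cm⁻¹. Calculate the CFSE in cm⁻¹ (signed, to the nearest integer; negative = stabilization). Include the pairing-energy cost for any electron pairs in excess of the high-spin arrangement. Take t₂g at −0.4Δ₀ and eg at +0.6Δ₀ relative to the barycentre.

Cr sits in group 6; removing 2 electrons leaves Cr²⁺ with 6 − 2 = 4 d electrons.
Since Δ₀ = 12900 cm⁻¹ < P = 22000 cm⁻¹, the complex adopts the high-spin configuration.
That gives t₂g³ eg¹.
Orbital CFSE = -0.6Δ₀ = -0.6 × 12900 = -7740 cm⁻¹.
High-spin has no excess pairs, so no pairing correction applies.

-7740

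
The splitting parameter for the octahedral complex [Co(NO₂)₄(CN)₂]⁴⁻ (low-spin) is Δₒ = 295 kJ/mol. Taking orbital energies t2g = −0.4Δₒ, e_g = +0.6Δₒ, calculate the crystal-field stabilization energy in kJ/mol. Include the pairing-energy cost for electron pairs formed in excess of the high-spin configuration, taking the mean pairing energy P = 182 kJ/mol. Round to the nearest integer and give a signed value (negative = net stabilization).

-349

Ligand charges: 4×(-1) from NO₂⁻ and 2×(-1) from CN⁻ sum to -6; with overall charge -4, Co is +2.
Co sits in group 9; removing 2 electrons leaves Co²⁺ with 9 − 2 = 7 d electrons.
Configuration: t2g^6 e_g^1.
Orbital CFSE = 6(-0.4) + 1(0.6) = -1.8Δₒ = -1.8 × 295 = -531 kJ/mol.
High-spin d⁷ would be t2g^5 e_g^2 with 2 pairs; low-spin has 3, so 1 excess pair costs +1P = +182 kJ/mol.
Net CFSE = -531 + 182 = -349 kJ/mol.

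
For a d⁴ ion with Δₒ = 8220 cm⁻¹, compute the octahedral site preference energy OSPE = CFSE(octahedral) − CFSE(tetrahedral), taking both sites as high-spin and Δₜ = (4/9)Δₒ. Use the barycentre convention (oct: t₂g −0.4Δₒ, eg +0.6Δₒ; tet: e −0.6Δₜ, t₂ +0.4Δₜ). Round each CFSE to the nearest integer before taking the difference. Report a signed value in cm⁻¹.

Octahedral high-spin t2g^3 e_g^1: CFSE = -0.6 × 8220 = -4932 cm⁻¹.
Tetrahedral e^2 t2^2 gives -0.4Δₜ = -0.4 × (4/9) × 8220 = -1461 cm⁻¹.
OSPE = CFSE(oct) − CFSE(tet) = -4932 − (-1461) = -3471 cm⁻¹.

-3471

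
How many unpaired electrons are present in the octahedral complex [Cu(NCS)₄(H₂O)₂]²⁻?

1

Ligand charges: 4×(-1) from NCS⁻ and 2×(+0) from H₂O sum to -4; with overall charge -2, Cu is +2.
Cu is in group 11, so Cu²⁺ is d⁹ (11 − 2 = 9).
Configuration: t₂g⁶ eg³, giving 1 unpaired electron.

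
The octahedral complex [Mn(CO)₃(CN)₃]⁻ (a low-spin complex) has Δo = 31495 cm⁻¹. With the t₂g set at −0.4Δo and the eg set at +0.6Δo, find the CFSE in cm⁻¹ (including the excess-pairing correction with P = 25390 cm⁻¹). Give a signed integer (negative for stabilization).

-12210

Ligand charges: 3×(+0) from CO and 3×(-1) from CN⁻ sum to -3; with overall charge -1, Mn is +2.
Group 7 minus oxidation state +2 gives a d⁵ configuration for Mn²⁺.
Electron filling gives t₂g⁵ eg⁰.
The orbital stabilization is -2.0Δo = -2.0 × 31495 = -62990 cm⁻¹.
Pairing penalty: 2 pairs vs 0 in the high-spin reference → 2 extra × P = 50780 cm⁻¹.
Overall CFSE = -62990 + 50780 = -12210 cm⁻¹.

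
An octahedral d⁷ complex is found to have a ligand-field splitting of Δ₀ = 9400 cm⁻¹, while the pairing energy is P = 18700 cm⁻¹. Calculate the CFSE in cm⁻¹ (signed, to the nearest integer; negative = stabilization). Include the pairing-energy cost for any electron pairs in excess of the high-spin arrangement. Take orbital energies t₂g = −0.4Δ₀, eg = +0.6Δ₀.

-7520

Δ₀ < P, so pairing is avoided: the ground state is high-spin.
Configuration: t₂g⁵ eg².
Orbital CFSE = -0.8Δ₀ = -0.8 × 9400 = -7520 cm⁻¹.
High-spin has no excess pairs, so no pairing correction applies.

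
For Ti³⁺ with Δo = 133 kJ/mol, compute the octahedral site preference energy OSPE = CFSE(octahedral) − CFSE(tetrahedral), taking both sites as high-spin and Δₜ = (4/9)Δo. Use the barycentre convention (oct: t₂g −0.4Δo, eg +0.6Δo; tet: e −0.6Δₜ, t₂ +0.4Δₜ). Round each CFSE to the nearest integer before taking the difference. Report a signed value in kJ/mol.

Ti sits in group 4; removing 3 electrons leaves Ti³⁺ with 4 − 3 = 1 d electrons.
In an octahedral site d¹ (HS) is t₂g¹ eg⁰, giving CFSE(oct) = -0.4Δo = -53 kJ/mol.
In a tetrahedral site the filling is e¹ t₂⁰: CFSE(tet) = -0.6Δₜ = -0.6 × (4/9)(133) = -35 kJ/mol.
OSPE = CFSE(oct) − CFSE(tet) = -53 − (-35) = -18 kJ/mol.

-18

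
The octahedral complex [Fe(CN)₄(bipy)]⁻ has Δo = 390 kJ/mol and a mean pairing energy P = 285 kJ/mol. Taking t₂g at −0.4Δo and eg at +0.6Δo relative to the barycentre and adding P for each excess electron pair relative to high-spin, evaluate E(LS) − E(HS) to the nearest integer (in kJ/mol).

Ligand charges: 4×(-1) from CN⁻ and 1×(+0) from bipy sum to -4; with overall charge -1, Fe is +3.
Fe sits in group 8; removing 3 electrons leaves Fe³⁺ with 8 − 3 = 5 d electrons.
High-spin d⁵ fills as t₂g³ eg² with CFSE 3(−0.4) + 2(+0.6) = 0.0Δo = 0 kJ/mol.
Low-spin t₂g⁵ eg⁰ gives -2.0Δo = -780 kJ/mol, but forming 2 extra pairs costs 2P = 570 kJ/mol, so E(LS) = -780 + 570 = -210 kJ/mol.
The difference is -210 − (0) = -210 kJ/mol, so low-spin lies lower.

-210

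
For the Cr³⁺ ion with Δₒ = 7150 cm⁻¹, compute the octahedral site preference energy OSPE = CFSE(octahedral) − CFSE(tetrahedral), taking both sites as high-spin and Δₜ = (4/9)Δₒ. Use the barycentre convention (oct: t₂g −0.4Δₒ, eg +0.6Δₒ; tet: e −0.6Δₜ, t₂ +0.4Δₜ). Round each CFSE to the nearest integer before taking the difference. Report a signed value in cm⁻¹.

-6038

Group 6 minus oxidation state +3 gives a d³ configuration for Cr³⁺.
Octahedral (high-spin): t2g^3 e_g^0, CFSE = 3(−0.4) + 0(+0.6) = -1.2Δₒ = -1.2 × 7150 = -8580 cm⁻¹.
Tetrahedral: e^2 t2^1, CFSE = 2(−0.6) + 1(+0.4) = -0.8Δₜ = -0.8 × (4/9) × 7150 = -2542 cm⁻¹.
OSPE = CFSE(oct) − CFSE(tet) = -8580 − (-2542) = -6038 cm⁻¹.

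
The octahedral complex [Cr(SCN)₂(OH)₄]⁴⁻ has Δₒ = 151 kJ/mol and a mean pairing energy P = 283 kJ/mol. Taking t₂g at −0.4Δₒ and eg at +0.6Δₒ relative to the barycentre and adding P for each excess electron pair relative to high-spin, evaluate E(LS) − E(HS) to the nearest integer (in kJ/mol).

Ligand charges: 2×(-1) from SCN⁻ and 4×(-1) from OH⁻ sum to -6; with overall charge -4, Cr is +2.
Cr sits in group 6; removing 2 electrons leaves Cr²⁺ with 6 − 2 = 4 d electrons.
In the high-spin limit (t₂g³ eg¹) the orbital term is -0.6Δₒ = -91 kJ/mol, with no excess pairing.
Low-spin t₂g⁴ eg⁰ gives -1.6Δₒ = -242 kJ/mol, but forming 1 extra pair costs 1P = 283 kJ/mol, so E(LS) = -242 + 283 = 41 kJ/mol.
E(LS) − E(HS) = 41 − (-91) = 132 kJ/mol.

132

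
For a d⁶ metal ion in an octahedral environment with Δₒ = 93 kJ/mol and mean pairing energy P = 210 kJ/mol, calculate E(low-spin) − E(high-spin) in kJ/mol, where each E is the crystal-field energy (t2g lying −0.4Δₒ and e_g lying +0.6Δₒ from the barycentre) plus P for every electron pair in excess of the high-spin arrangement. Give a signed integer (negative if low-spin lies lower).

234

In the high-spin limit (t2g^4 e_g^2) the orbital term is -0.4Δₒ = -37 kJ/mol, with no excess pairing.
For low-spin the configuration is t2g^6 e_g^0: orbital energy -2.4 × 93 = -223 kJ/mol, and 2 additional pairs relative to high-spin add 420 kJ/mol, giving 197 kJ/mol.
E(LS) − E(HS) = 197 − (-37) = 234 kJ/mol.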